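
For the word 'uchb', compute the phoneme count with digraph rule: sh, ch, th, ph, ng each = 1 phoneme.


Parsing 'uchb' greedily, digraphs first:
  'u' -> vowel phoneme (phonemes so far: 1)
  'ch' -> digraph (1 consonant phoneme) (phonemes so far: 2)
  'b' -> consonant phoneme (phonemes so far: 3)
Total phonemes: 3

3


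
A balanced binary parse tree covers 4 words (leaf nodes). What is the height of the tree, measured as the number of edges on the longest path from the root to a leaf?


In a balanced binary tree with n leaves the deepest leaf is ceil(log2(n)) edges below the root.
log2(4) = 2.0000
ceil(2.0000) = 2
height (edges) = 2

2


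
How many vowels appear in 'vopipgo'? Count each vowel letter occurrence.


Scanning each character of 'vopipgo':
  Position 1: 'v' -> consonant (running count: 0)
  Position 2: 'o' -> vowel (running count: 1)
  Position 3: 'p' -> consonant (running count: 1)
  Position 4: 'i' -> vowel (running count: 2)
  Position 5: 'p' -> consonant (running count: 2)
  Position 6: 'g' -> consonant (running count: 2)
  Position 7: 'o' -> vowel (running count: 3)
Total vowels: 3

3


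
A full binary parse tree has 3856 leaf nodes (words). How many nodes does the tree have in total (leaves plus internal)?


Leaf nodes (terminals): 3856
Internal nodes = n - 1 = 3856 - 1 = 3855
Total = leaves + internal = 3856 + 3855 = 7711

7711


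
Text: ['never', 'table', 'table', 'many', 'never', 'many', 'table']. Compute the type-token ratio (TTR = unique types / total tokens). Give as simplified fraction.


Tokens: 7
Unique types: ('many', 'never', 'table') = 3
TTR = 3/7
Already in lowest terms.

3/7


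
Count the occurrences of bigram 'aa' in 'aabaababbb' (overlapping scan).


Scanning 'aabaababbb' for bigram 'aa':
  Position 0: 'aa' -> MATCH
  Position 1: 'ab' -> no
  Position 2: 'ba' -> no
  Position 3: 'aa' -> MATCH
  Position 4: 'ab' -> no
  Position 5: 'ba' -> no
  Position 6: 'ab' -> no
  Position 7: 'bb' -> no
  Position 8: 'bb' -> no
Total matches: 2

2


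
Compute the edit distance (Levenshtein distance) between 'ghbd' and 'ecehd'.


Building DP table for s1='ghbd' (len 4) and s2='ecehd' (len 5):
       e  c  e  h  d
    0  1  2  3  4  5
  g 1  1  2  3  4  5
  h 2  2  2  3  3  4
  b 3  3  3  3  4  4
  d 4  4  4  4  4  4
Edit distance = dp[4][5] = 4

4


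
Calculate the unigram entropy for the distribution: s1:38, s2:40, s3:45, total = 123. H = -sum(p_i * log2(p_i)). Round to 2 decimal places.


Computing entropy H = -sum(p_i * log2(p_i)):
  s1: p = 38/123 = 0.3089, -p*log2(p) = 0.5235
  s2: p = 40/123 = 0.3252, -p*log2(p) = 0.5270
  s3: p = 45/123 = 0.3659, -p*log2(p) = 0.5307
H = sum of terms = 1.5812
Rounded to 2 decimals: 1.58

1.58


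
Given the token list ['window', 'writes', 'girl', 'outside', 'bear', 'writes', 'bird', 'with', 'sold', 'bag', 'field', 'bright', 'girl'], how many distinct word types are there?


Listing all tokens and tracking unique types:
  Token 1: 'window' -> NEW (unique so far: 1)
  Token 2: 'writes' -> NEW (unique so far: 2)
  Token 3: 'girl' -> NEW (unique so far: 3)
  Token 4: 'outside' -> NEW (unique so far: 4)
  Token 5: 'bear' -> NEW (unique so far: 5)
  Token 6: 'writes' -> duplicate (unique so far: 5)
  Token 7: 'bird' -> NEW (unique so far: 6)
  Token 8: 'with' -> NEW (unique so far: 7)
  Token 9: 'sold' -> NEW (unique so far: 8)
  Token 10: 'bag' -> NEW (unique so far: 9)
  Token 11: 'field' -> NEW (unique so far: 10)
  Token 12: 'bright' -> NEW (unique so far: 11)
  Token 13: 'girl' -> duplicate (unique so far: 11)
Unique types: ('bag', 'bear', 'bird', 'bright', 'field', 'girl', 'outside', 'sold', 'window', 'with', 'writes')
Vocabulary size: 11

11


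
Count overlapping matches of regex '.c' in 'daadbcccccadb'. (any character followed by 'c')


Pattern: .c means any character followed by 'c'.
Scanning 'daadbcccccadb' position-by-position:
  Pos 0: window 'da' -> no
  Pos 1: window 'aa' -> no
  Pos 2: window 'ad' -> no
  Pos 3: window 'db' -> no
  Pos 4: window 'bc' -> MATCH
  Pos 5: window 'cc' -> MATCH
  Pos 6: window 'cc' -> MATCH
  Pos 7: window 'cc' -> MATCH
  Pos 8: window 'cc' -> MATCH
  Pos 9: window 'ca' -> no
  Pos 10: window 'ad' -> no
  Pos 11: window 'db' -> no
  Pos 12: window 'b' -> no
Total matches: 5

5


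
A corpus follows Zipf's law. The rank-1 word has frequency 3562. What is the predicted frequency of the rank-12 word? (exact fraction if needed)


Zipf's law: freq(rank) = f1 / rank
f1 = 3562, rank = 12
freq = 3562 / 12
GCD(3562, 12) = 2
Simplified: 1781/6

1781/6


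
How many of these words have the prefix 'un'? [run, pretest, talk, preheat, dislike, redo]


Checking each word for prefix 'un':
  'run' -> no (count: 0)
  'pretest' -> no (count: 0)
  'talk' -> no (count: 0)
  'preheat' -> no (count: 0)
  'dislike' -> no (count: 0)
  'redo' -> no (count: 0)
Total with prefix 'un': 0

0


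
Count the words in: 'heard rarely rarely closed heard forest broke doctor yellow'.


Counting words by splitting on spaces:
  Word 1: 'heard'
  Word 2: 'rarely'
  Word 3: 'rarely'
  Word 4: 'closed'
  Word 5: 'heard'
  Word 6: 'forest'
  Word 7: 'broke'
  Word 8: 'doctor'
  Word 9: 'yellow'
Total words: 9

9


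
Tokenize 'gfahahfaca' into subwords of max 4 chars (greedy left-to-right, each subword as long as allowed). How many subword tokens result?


'gfahahfaca' has 10 characters.
Chunking with max size 4:
  Chunk 1: 'gfah' (positions 0-3)
  Chunk 2: 'ahfa' (positions 4-7)
  Chunk 3: 'ca' (positions 8-9)
Total chunks: ceil(10 / 4) = 3

3


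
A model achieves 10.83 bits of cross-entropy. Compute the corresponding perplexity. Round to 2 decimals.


Perplexity formula: PP = 2^H
H = 10.83
PP = 2^10.83
Decompose: 2^10.83 = 2^10 * 2^0.83
2^10 = 1024, 2^0.83 ~ 1.7776854
PP ~ 1024 * 1.7776854 = 1820.3498496
Rounded to 2 decimals: 1820.35

1820.35


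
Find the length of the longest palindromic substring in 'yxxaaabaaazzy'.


Scanning 'yxxaaabaaazzy' for palindromic substrings.
Substring at positions 3-9: 'aaabaaa'.
Check: reverse('aaabaaa') = 'aaabaaa' -> palindrome confirmed.
Neighbouring characters ('x' / 'z') break symmetry, so it cannot extend further.
No longer palindromic substring exists; longest length = 7

7


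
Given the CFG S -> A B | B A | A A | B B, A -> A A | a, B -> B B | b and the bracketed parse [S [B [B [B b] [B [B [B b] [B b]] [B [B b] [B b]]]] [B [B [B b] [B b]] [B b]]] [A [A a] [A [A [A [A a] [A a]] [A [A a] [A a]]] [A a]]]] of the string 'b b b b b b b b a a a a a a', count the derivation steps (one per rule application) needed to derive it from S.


Every bracketed nonterminal node [X ...] in the tree is produced by exactly one rule application.
Reading the tree off as a leftmost derivation:
  Step 1: S  =>  B A   (applied S -> B A)
  Step 2: B A  =>  B B A   (applied B -> B B)
  Step 3: B B A  =>  B B B A   (applied B -> B B)
  Step 4: B B B A  =>  b B B A   (applied B -> b)
  Step 5: b B B A  =>  b B B B A   (applied B -> B B)
  Step 6: b B B B A  =>  b B B B B A   (applied B -> B B)
  Step 7: b B B B B A  =>  b b B B B A   (applied B -> b)
  Step 8: b b B B B A  =>  b b b B B A   (applied B -> b)
  Step 9: b b b B B A  =>  b b b B B B A   (applied B -> B B)
  Step 10: b b b B B B A  =>  b b b b B B A   (applied B -> b)
  Step 11: b b b b B B A  =>  b b b b b B A   (applied B -> b)
  Step 12: b b b b b B A  =>  b b b b b B B A   (applied B -> B B)
  Step 13: b b b b b B B A  =>  b b b b b B B B A   (applied B -> B B)
  Step 14: b b b b b B B B A  =>  b b b b b b B B A   (applied B -> b)
  Step 15: b b b b b b B B A  =>  b b b b b b b B A   (applied B -> b)
  Step 16: b b b b b b b B A  =>  b b b b b b b b A   (applied B -> b)
  Step 17: b b b b b b b b A  =>  b b b b b b b b A A   (applied A -> A A)
  Step 18: b b b b b b b b A A  =>  b b b b b b b b a A   (applied A -> a)
  Step 19: b b b b b b b b a A  =>  b b b b b b b b a A A   (applied A -> A A)
  Step 20: b b b b b b b b a A A  =>  b b b b b b b b a A A A   (applied A -> A A)
  Step 21: b b b b b b b b a A A A  =>  b b b b b b b b a A A A A   (applied A -> A A)
  Step 22: b b b b b b b b a A A A A  =>  b b b b b b b b a a A A A   (applied A -> a)
  Step 23: b b b b b b b b a a A A A  =>  b b b b b b b b a a a A A   (applied A -> a)
  Step 24: b b b b b b b b a a a A A  =>  b b b b b b b b a a a A A A   (applied A -> A A)
  Step 25: b b b b b b b b a a a A A A  =>  b b b b b b b b a a a a A A   (applied A -> a)
  Step 26: b b b b b b b b a a a a A A  =>  b b b b b b b b a a a a a A   (applied A -> a)
  Step 27: b b b b b b b b a a a a a A  =>  b b b b b b b b a a a a a a   (applied A -> a)
Final yield: b b b b b b b b a a a a a a
Total rewrite steps: 27

27


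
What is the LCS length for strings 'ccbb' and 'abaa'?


DP table for LCS of 'ccbb' and 'abaa':
       a  b  a  a
    0  0  0  0  0
  c 0  0  0  0  0
  c 0  0  0  0  0
  b 0  0  1  1  1
  b 0  0  1  1  1
LCS: 'b'
LCS length = 1

1


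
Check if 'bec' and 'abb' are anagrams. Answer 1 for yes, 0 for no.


Sort characters of 'bec': 'bce'
Sort characters of 'abb': 'abb'
Sorted forms differ -> they are NOT anagrams
Result: 0

0


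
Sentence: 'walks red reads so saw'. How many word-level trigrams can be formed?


Word trigrams from [5] words:
  Trigram 1: (walks red reads)
  Trigram 2: (red reads so)
  Trigram 3: (reads so saw)
Total word trigrams: 5 - 2 = 3

3


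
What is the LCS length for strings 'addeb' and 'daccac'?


DP table for LCS of 'addeb' and 'daccac':
       d  a  c  c  a  c
    0  0  0  0  0  0  0
  a 0  0  1  1  1  1  1
  d 0  1  1  1  1  1  1
  d 0  1  1  1  1  1  1
  e 0  1  1  1  1  1  1
  b 0  1  1  1  1  1  1
LCS: 'a'
LCS length = 1

1


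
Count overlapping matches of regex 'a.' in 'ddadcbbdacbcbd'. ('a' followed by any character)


Pattern: a. means 'a' followed by any character.
Scanning 'ddadcbbdacbcbd' position-by-position:
  Pos 0: window 'dd' -> no
  Pos 1: window 'da' -> no
  Pos 2: window 'ad' -> MATCH
  Pos 3: window 'dc' -> no
  Pos 4: window 'cb' -> no
  Pos 5: window 'bb' -> no
  Pos 6: window 'bd' -> no
  Pos 7: window 'da' -> no
  Pos 8: window 'ac' -> MATCH
  Pos 9: window 'cb' -> no
  Pos 10: window 'bc' -> no
  Pos 11: window 'cb' -> no
  Pos 12: window 'bd' -> no
  Pos 13: window 'd' -> no
Total matches: 2

2


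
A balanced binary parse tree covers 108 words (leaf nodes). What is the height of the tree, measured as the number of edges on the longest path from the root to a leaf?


In a balanced binary tree with n leaves the deepest leaf is ceil(log2(n)) edges below the root.
log2(108) = 6.7549
ceil(6.7549) = 7
height (edges) = 7

7


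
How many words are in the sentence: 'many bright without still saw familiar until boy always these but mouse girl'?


Counting words by splitting on spaces:
  Word 1: 'many'
  Word 2: 'bright'
  Word 3: 'without'
  Word 4: 'still'
  Word 5: 'saw'
  Word 6: 'familiar'
  Word 7: 'until'
  Word 8: 'boy'
  Word 9: 'always'
  Word 10: 'these'
  Word 11: 'but'
  Word 12: 'mouse'
  Word 13: 'girl'
Total words: 13

13


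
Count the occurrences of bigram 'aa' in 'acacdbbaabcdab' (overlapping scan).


Scanning 'acacdbbaabcdab' for bigram 'aa':
  Position 0: 'ac' -> no
  Position 1: 'ca' -> no
  Position 2: 'ac' -> no
  Position 3: 'cd' -> no
  Position 4: 'db' -> no
  Position 5: 'bb' -> no
  Position 6: 'ba' -> no
  Position 7: 'aa' -> MATCH
  Position 8: 'ab' -> no
  Position 9: 'bc' -> no
  Position 10: 'cd' -> no
  Position 11: 'da' -> no
  Position 12: 'ab' -> no
Total matches: 1

1


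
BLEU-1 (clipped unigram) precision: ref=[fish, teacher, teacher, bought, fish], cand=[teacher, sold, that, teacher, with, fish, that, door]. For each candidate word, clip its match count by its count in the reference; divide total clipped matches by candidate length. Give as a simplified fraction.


Reference word counts: {'bought': 1, 'fish': 2, 'teacher': 2}
Checking each candidate word (with clipping):
  'teacher' -> in reference (ref count 2, used 1/2) -> match (matches: 1)
  'sold' -> not in reference -> no match (matches: 1)
  'that' -> not in reference -> no match (matches: 1)
  'teacher' -> in reference (ref count 2, used 2/2) -> match (matches: 2)
  'with' -> not in reference -> no match (matches: 2)
  'fish' -> in reference (ref count 2, used 1/2) -> match (matches: 3)
  'that' -> not in reference -> no match (matches: 3)
  'door' -> not in reference -> no match (matches: 3)
Clipped matches: 3, Candidate length: 8
Precision = 3/8

3/8


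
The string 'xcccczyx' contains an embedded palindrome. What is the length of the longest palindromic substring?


Scanning 'xcccczyx' for palindromic substrings.
Substring at positions 1-4: 'cccc'.
Check: reverse('cccc') = 'cccc' -> palindrome confirmed.
Neighbouring characters ('x' / 'z') break symmetry, so it cannot extend further.
No longer palindromic substring exists; longest length = 4

4


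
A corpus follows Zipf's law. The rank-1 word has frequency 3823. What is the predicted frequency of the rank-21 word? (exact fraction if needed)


Zipf's law: freq(rank) = f1 / rank
f1 = 3823, rank = 21
freq = 3823 / 21
GCD(3823, 21) = 1
Simplified: 3823/21

3823/21


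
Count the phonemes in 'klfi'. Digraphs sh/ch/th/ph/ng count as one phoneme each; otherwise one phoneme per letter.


Parsing 'klfi' greedily, digraphs first:
  'k' -> consonant phoneme (phonemes so far: 1)
  'l' -> consonant phoneme (phonemes so far: 2)
  'f' -> consonant phoneme (phonemes so far: 3)
  'i' -> vowel phoneme (phonemes so far: 4)
Total phonemes: 4

4


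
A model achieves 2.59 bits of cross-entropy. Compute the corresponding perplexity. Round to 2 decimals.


Perplexity formula: PP = 2^H
H = 2.59
PP = 2^2.59
Decompose: 2^2.59 = 2^2 * 2^0.59
2^2 = 4, 2^0.59 ~ 1.5052467
PP ~ 4 * 1.5052467 = 6.0209868
Rounded to 2 decimals: 6.02

6.02


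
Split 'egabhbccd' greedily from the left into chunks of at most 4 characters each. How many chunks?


'egabhbccd' has 9 characters.
Chunking with max size 4:
  Chunk 1: 'egab' (positions 0-3)
  Chunk 2: 'hbcc' (positions 4-7)
  Chunk 3: 'd' (positions 8-8)
Total chunks: ceil(9 / 4) = 3

3


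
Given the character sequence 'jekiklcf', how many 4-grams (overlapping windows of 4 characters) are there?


String 'jekiklcf' has length L = 8.
Number of overlapping n-grams = L - n + 1
Substituting: 8 - 4 + 1 = 5

5


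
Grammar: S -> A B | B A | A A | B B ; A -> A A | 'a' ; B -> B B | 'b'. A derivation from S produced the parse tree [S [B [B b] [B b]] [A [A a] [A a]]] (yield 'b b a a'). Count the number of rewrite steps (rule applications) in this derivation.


Every bracketed nonterminal node [X ...] in the tree is produced by exactly one rule application.
Reading the tree off as a leftmost derivation:
  Step 1: S  =>  B A   (applied S -> B A)
  Step 2: B A  =>  B B A   (applied B -> B B)
  Step 3: B B A  =>  b B A   (applied B -> b)
  Step 4: b B A  =>  b b A   (applied B -> b)
  Step 5: b b A  =>  b b A A   (applied A -> A A)
  Step 6: b b A A  =>  b b a A   (applied A -> a)
  Step 7: b b a A  =>  b b a a   (applied A -> a)
Final yield: b b a a
Total rewrite steps: 7

7


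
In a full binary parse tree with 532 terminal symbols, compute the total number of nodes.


Leaf nodes (terminals): 532
Internal nodes = n - 1 = 532 - 1 = 531
Total = leaves + internal = 532 + 531 = 1063

1063


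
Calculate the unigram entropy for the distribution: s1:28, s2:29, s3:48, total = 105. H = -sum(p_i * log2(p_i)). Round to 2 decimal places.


Computing entropy H = -sum(p_i * log2(p_i)):
  s1: p = 28/105 = 0.2667, -p*log2(p) = 0.5085
  s2: p = 29/105 = 0.2762, -p*log2(p) = 0.5127
  s3: p = 48/105 = 0.4571, -p*log2(p) = 0.5162
H = sum of terms = 1.5374
Rounded to 2 decimals: 1.54

1.54


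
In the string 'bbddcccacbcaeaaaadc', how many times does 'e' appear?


Scanning 'bbddcccacbcaeaaaadc' for 'e':
  Position 12: 'e' -> MATCH (count: 1)
Total occurrences of 'e': 1

1


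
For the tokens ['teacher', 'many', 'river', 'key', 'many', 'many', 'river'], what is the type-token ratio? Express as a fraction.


Tokens: 7
Unique types: ('key', 'many', 'river', 'teacher') = 4
TTR = 4/7
Already in lowest terms.

4/7


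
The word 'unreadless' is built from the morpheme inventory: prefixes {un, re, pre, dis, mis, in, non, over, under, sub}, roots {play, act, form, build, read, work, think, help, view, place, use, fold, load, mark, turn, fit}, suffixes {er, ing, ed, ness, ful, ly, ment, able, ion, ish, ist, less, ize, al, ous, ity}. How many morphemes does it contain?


Segmenting 'unreadless' against the inventory:
  'un' -> prefix (morpheme 1)
  'read' -> root (morpheme 2)
  'less' -> suffix (morpheme 3)
Total morphemes: 3

3


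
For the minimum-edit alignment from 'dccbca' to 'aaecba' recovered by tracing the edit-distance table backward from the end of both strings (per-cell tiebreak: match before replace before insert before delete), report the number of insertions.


Edit distance = 4. Backtracking from cell (6, 6) with preference match > replace > insert > delete,
then listing the resulting alignment 'dccbca' -> 'aaecba' left to right:
  Step 1: insert 'a' [insertion #1]
  Step 2: replace d->a
  Step 3: replace c->e
  Step 4: keep 'c'
  Step 5: keep 'b'
  Step 6: delete 'c'
  Step 7: keep 'a'
Total insertions: 1

1


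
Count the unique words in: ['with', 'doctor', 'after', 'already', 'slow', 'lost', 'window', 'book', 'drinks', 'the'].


Listing all tokens and tracking unique types:
  Token 1: 'with' -> NEW (unique so far: 1)
  Token 2: 'doctor' -> NEW (unique so far: 2)
  Token 3: 'after' -> NEW (unique so far: 3)
  Token 4: 'already' -> NEW (unique so far: 4)
  Token 5: 'slow' -> NEW (unique so far: 5)
  Token 6: 'lost' -> NEW (unique so far: 6)
  Token 7: 'window' -> NEW (unique so far: 7)
  Token 8: 'book' -> NEW (unique so far: 8)
  Token 9: 'drinks' -> NEW (unique so far: 9)
  Token 10: 'the' -> NEW (unique so far: 10)
Unique types: ('after', 'already', 'book', 'doctor', 'drinks', 'lost', 'slow', 'the', 'window', 'with')
Vocabulary size: 10

10


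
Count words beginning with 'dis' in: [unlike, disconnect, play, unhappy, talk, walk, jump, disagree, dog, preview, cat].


Checking each word for prefix 'dis':
  'unlike' -> no (count: 0)
  'disconnect' -> YES, starts with 'dis' (count: 1)
  'play' -> no (count: 1)
  'unhappy' -> no (count: 1)
  'talk' -> no (count: 1)
  'walk' -> no (count: 1)
  'jump' -> no (count: 1)
  'disagree' -> YES, starts with 'dis' (count: 2)
  'dog' -> no (count: 2)
  'preview' -> no (count: 2)
  'cat' -> no (count: 2)
Total with prefix 'dis': 2

2


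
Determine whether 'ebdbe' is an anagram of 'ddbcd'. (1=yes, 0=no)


Sort characters of 'ebdbe': 'bbdee'
Sort characters of 'ddbcd': 'bcddd'
Sorted forms differ -> they are NOT anagrams
Result: 0

0


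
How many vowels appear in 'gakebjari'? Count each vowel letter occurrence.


Scanning each character of 'gakebjari':
  Position 1: 'g' -> consonant (running count: 0)
  Position 2: 'a' -> vowel (running count: 1)
  Position 3: 'k' -> consonant (running count: 1)
  Position 4: 'e' -> vowel (running count: 2)
  Position 5: 'b' -> consonant (running count: 2)
  Position 6: 'j' -> consonant (running count: 2)
  Position 7: 'a' -> vowel (running count: 3)
  Position 8: 'r' -> consonant (running count: 3)
  Position 9: 'i' -> vowel (running count: 4)
Total vowels: 4

4


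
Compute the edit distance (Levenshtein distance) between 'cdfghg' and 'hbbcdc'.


Building DP table for s1='cdfghg' (len 6) and s2='hbbcdc' (len 6):
       h  b  b  c  d  c
    0  1  2  3  4  5  6
  c 1  1  2  3  3  4  5
  d 2  2  2  3  4  3  4
  f 3  3  3  3  4  4  4
  g 4  4  4  4  4  5  5
  h 5  4  5  5  5  5  6
  g 6  5  5  6  6  6  6
Edit distance = dp[6][6] = 6

6


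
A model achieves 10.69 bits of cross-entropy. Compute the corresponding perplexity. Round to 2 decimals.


Perplexity formula: PP = 2^H
H = 10.69
PP = 2^10.69
Decompose: 2^10.69 = 2^10 * 2^0.69
2^10 = 1024, 2^0.69 ~ 1.6132835
PP ~ 1024 * 1.6132835 = 1652.0023040
Rounded to 2 decimals: 1652.00

1652.00


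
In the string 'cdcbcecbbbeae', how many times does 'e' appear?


Scanning 'cdcbcecbbbeae' for 'e':
  Position 5: 'e' -> MATCH (count: 1)
  Position 10: 'e' -> MATCH (count: 2)
  Position 12: 'e' -> MATCH (count: 3)
Total occurrences of 'e': 3

3


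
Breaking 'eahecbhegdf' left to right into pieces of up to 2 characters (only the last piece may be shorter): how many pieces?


'eahecbhegdf' has 11 characters.
Chunking with max size 2:
  Chunk 1: 'ea' (positions 0-1)
  Chunk 2: 'he' (positions 2-3)
  Chunk 3: 'cb' (positions 4-5)
  Chunk 4: 'he' (positions 6-7)
  Chunk 5: 'gd' (positions 8-9)
  Chunk 6: 'f' (positions 10-10)
Total chunks: ceil(11 / 2) = 6

6


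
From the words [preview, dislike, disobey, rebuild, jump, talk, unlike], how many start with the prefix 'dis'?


Checking each word for prefix 'dis':
  'preview' -> no (count: 0)
  'dislike' -> YES, starts with 'dis' (count: 1)
  'disobey' -> YES, starts with 'dis' (count: 2)
  'rebuild' -> no (count: 2)
  'jump' -> no (count: 2)
  'talk' -> no (count: 2)
  'unlike' -> no (count: 2)
Total with prefix 'dis': 2

2


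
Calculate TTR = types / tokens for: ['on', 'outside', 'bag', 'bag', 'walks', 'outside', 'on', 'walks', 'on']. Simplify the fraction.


Tokens: 9
Unique types: ('bag', 'on', 'outside', 'walks') = 4
TTR = 4/9
Already in lowest terms.

4/9


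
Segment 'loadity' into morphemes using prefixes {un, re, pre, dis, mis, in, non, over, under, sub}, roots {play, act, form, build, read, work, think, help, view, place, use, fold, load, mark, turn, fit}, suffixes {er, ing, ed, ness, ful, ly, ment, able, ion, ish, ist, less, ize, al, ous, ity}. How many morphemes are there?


Segmenting 'loadity' against the inventory:
  'load' -> root (morpheme 1)
  'ity' -> suffix (morpheme 2)
Total morphemes: 2

2


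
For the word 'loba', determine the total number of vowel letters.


Scanning each character of 'loba':
  Position 1: 'l' -> consonant (running count: 0)
  Position 2: 'o' -> vowel (running count: 1)
  Position 3: 'b' -> consonant (running count: 1)
  Position 4: 'a' -> vowel (running count: 2)
Total vowels: 2

2


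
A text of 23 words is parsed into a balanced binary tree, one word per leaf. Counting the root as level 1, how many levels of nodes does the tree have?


In a balanced binary tree with n leaves the deepest leaf is ceil(log2(n)) edges below the root,
so counting node levels inclusive of root and leaves gives ceil(log2(n)) + 1 levels.
log2(23) = 4.5236
ceil(4.5236) = 5
levels = 5 + 1 = 6

6


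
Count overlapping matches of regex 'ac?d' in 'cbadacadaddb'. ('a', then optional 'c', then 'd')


Pattern: ac?d means 'a', then optional 'c', then 'd'.
Scanning 'cbadacadaddb' position-by-position:
  Pos 0: window 'cba' -> no
  Pos 1: window 'bad' -> no
  Pos 2: window 'ada' -> MATCH
  Pos 3: window 'dac' -> no
  Pos 4: window 'aca' -> no
  Pos 5: window 'cad' -> no
  Pos 6: window 'ada' -> MATCH
  Pos 7: window 'dad' -> no
  Pos 8: window 'add' -> MATCH
  Pos 9: window 'ddb' -> no
  Pos 10: window 'db' -> no
  Pos 11: window 'b' -> no
Total matches: 3

3


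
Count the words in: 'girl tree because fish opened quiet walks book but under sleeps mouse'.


Counting words by splitting on spaces:
  Word 1: 'girl'
  Word 2: 'tree'
  Word 3: 'because'
  Word 4: 'fish'
  Word 5: 'opened'
  Word 6: 'quiet'
  Word 7: 'walks'
  Word 8: 'book'
  Word 9: 'but'
  Word 10: 'under'
  Word 11: 'sleeps'
  Word 12: 'mouse'
Total words: 12

12


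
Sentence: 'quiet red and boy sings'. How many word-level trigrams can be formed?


Word trigrams from [5] words:
  Trigram 1: (quiet red and)
  Trigram 2: (red and boy)
  Trigram 3: (and boy sings)
Total word trigrams: 5 - 2 = 3

3


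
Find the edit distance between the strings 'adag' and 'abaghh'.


Building DP table for s1='adag' (len 4) and s2='abaghh' (len 6):
       a  b  a  g  h  h
    0  1  2  3  4  5  6
  a 1  0  1  2  3  4  5
  d 2  1  1  2  3  4  5
  a 3  2  2  1  2  3  4
  g 4  3  3  2  1  2  3
Edit distance = dp[4][6] = 3

3


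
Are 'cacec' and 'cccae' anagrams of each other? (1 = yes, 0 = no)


Sort characters of 'cacec': 'accce'
Sort characters of 'cccae': 'accce'
Sorted forms match -> they ARE anagrams
Result: 1

1


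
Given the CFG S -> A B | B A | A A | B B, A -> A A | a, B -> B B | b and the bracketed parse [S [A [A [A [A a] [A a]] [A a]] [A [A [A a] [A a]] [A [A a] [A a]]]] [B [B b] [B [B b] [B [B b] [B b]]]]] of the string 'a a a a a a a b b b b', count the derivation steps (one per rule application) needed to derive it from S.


Every bracketed nonterminal node [X ...] in the tree is produced by exactly one rule application.
Reading the tree off as a leftmost derivation:
  Step 1: S  =>  A B   (applied S -> A B)
  Step 2: A B  =>  A A B   (applied A -> A A)
  Step 3: A A B  =>  A A A B   (applied A -> A A)
  Step 4: A A A B  =>  A A A A B   (applied A -> A A)
  Step 5: A A A A B  =>  a A A A B   (applied A -> a)
  Step 6: a A A A B  =>  a a A A B   (applied A -> a)
  Step 7: a a A A B  =>  a a a A B   (applied A -> a)
  Step 8: a a a A B  =>  a a a A A B   (applied A -> A A)
  Step 9: a a a A A B  =>  a a a A A A B   (applied A -> A A)
  Step 10: a a a A A A B  =>  a a a a A A B   (applied A -> a)
  Step 11: a a a a A A B  =>  a a a a a A B   (applied A -> a)
  Step 12: a a a a a A B  =>  a a a a a A A B   (applied A -> A A)
  Step 13: a a a a a A A B  =>  a a a a a a A B   (applied A -> a)
  Step 14: a a a a a a A B  =>  a a a a a a a B   (applied A -> a)
  Step 15: a a a a a a a B  =>  a a a a a a a B B   (applied B -> B B)
  Step 16: a a a a a a a B B  =>  a a a a a a a b B   (applied B -> b)
  Step 17: a a a a a a a b B  =>  a a a a a a a b B B   (applied B -> B B)
  Step 18: a a a a a a a b B B  =>  a a a a a a a b b B   (applied B -> b)
  Step 19: a a a a a a a b b B  =>  a a a a a a a b b B B   (applied B -> B B)
  Step 20: a a a a a a a b b B B  =>  a a a a a a a b b b B   (applied B -> b)
  Step 21: a a a a a a a b b b B  =>  a a a a a a a b b b b   (applied B -> b)
Final yield: a a a a a a a b b b b
Total rewrite steps: 21

21


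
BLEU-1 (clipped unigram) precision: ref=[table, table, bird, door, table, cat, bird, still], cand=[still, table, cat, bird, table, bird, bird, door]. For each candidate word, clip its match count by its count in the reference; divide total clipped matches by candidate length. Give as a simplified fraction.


Reference word counts: {'bird': 2, 'cat': 1, 'door': 1, 'still': 1, 'table': 3}
Checking each candidate word (with clipping):
  'still' -> in reference (ref count 1, used 1/1) -> match (matches: 1)
  'table' -> in reference (ref count 3, used 1/3) -> match (matches: 2)
  'cat' -> in reference (ref count 1, used 1/1) -> match (matches: 3)
  'bird' -> in reference (ref count 2, used 1/2) -> match (matches: 4)
  'table' -> in reference (ref count 3, used 2/3) -> match (matches: 5)
  'bird' -> in reference (ref count 2, used 2/2) -> match (matches: 6)
  'bird' -> ref count 2 already used up (2/2) -> clipped, no match (matches: 6)
  'door' -> in reference (ref count 1, used 1/1) -> match (matches: 7)
Clipped matches: 7, Candidate length: 8
Precision = 7/8

7/8


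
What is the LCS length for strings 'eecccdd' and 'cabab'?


DP table for LCS of 'eecccdd' and 'cabab':
       c  a  b  a  b
    0  0  0  0  0  0
  e 0  0  0  0  0  0
  e 0  0  0  0  0  0
  c 0  1  1  1  1  1
  c 0  1  1  1  1  1
  c 0  1  1  1  1  1
  d 0  1  1  1  1  1
  d 0  1  1  1  1  1
LCS: 'c'
LCS length = 1

1


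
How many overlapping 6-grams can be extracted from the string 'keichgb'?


String 'keichgb' has length L = 7.
Number of overlapping n-grams = L - n + 1
Substituting: 7 - 6 + 1 = 2

2


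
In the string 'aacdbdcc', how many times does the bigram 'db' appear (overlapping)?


Scanning 'aacdbdcc' for bigram 'db':
  Position 0: 'aa' -> no
  Position 1: 'ac' -> no
  Position 2: 'cd' -> no
  Position 3: 'db' -> MATCH
  Position 4: 'bd' -> no
  Position 5: 'dc' -> no
  Position 6: 'cc' -> no
Total matches: 1

1


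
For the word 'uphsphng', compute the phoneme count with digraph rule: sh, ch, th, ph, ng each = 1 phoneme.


Parsing 'uphsphng' greedily, digraphs first:
  'u' -> vowel phoneme (phonemes so far: 1)
  'ph' -> digraph (1 consonant phoneme) (phonemes so far: 2)
  's' -> consonant phoneme (phonemes so far: 3)
  'ph' -> digraph (1 consonant phoneme) (phonemes so far: 4)
  'ng' -> digraph (1 consonant phoneme) (phonemes so far: 5)
Total phonemes: 5

5


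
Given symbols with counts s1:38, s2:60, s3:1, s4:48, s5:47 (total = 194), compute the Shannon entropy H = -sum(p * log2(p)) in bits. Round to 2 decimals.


Computing entropy H = -sum(p_i * log2(p_i)):
  s1: p = 38/194 = 0.1959, -p*log2(p) = 0.4607
  s2: p = 60/194 = 0.3093, -p*log2(p) = 0.5236
  s3: p = 1/194 = 0.0052, -p*log2(p) = 0.0392
  s4: p = 48/194 = 0.2474, -p*log2(p) = 0.4985
  s5: p = 47/194 = 0.2423, -p*log2(p) = 0.4955
H = sum of terms = 2.0175
Rounded to 2 decimals: 2.02

2.02


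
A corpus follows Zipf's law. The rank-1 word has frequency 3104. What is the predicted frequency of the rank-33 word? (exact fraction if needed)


Zipf's law: freq(rank) = f1 / rank
f1 = 3104, rank = 33
freq = 3104 / 33
GCD(3104, 33) = 1
Simplified: 3104/33

3104/33


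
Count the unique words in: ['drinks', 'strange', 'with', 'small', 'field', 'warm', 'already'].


Listing all tokens and tracking unique types:
  Token 1: 'drinks' -> NEW (unique so far: 1)
  Token 2: 'strange' -> NEW (unique so far: 2)
  Token 3: 'with' -> NEW (unique so far: 3)
  Token 4: 'small' -> NEW (unique so far: 4)
  Token 5: 'field' -> NEW (unique so far: 5)
  Token 6: 'warm' -> NEW (unique so far: 6)
  Token 7: 'already' -> NEW (unique so far: 7)
Unique types: ('already', 'drinks', 'field', 'small', 'strange', 'warm', 'with')
Vocabulary size: 7

7


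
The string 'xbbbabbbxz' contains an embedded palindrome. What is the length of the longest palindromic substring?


Scanning 'xbbbabbbxz' for palindromic substrings.
Substring at positions 0-8: 'xbbbabbbx'.
Check: reverse('xbbbabbbx') = 'xbbbabbbx' -> palindrome confirmed.
Neighbouring characters ('-' / 'z') break symmetry, so it cannot extend further.
No longer palindromic substring exists; longest length = 9

9


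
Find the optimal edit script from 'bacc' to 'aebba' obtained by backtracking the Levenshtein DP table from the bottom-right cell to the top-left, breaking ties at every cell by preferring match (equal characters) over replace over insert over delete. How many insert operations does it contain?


Edit distance = 5. Backtracking from cell (4, 5) with preference match > replace > insert > delete,
then listing the resulting alignment 'bacc' -> 'aebba' left to right:
  Step 1: insert 'a' [insertion #1]
  Step 2: replace b->e
  Step 3: replace a->b
  Step 4: replace c->b
  Step 5: replace c->a
Total insertions: 1

1


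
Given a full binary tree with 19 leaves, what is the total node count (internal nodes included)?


Leaf nodes (terminals): 19
Internal nodes = n - 1 = 19 - 1 = 18
Total = leaves + internal = 19 + 18 = 37

37


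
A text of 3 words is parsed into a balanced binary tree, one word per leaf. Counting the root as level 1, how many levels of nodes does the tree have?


In a balanced binary tree with n leaves the deepest leaf is ceil(log2(n)) edges below the root,
so counting node levels inclusive of root and leaves gives ceil(log2(n)) + 1 levels.
log2(3) = 1.5850
ceil(1.5850) = 2
levels = 2 + 1 = 3

3


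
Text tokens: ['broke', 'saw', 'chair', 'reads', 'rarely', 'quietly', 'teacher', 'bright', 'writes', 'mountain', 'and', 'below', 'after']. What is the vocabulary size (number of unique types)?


Listing all tokens and tracking unique types:
  Token 1: 'broke' -> NEW (unique so far: 1)
  Token 2: 'saw' -> NEW (unique so far: 2)
  Token 3: 'chair' -> NEW (unique so far: 3)
  Token 4: 'reads' -> NEW (unique so far: 4)
  Token 5: 'rarely' -> NEW (unique so far: 5)
  Token 6: 'quietly' -> NEW (unique so far: 6)
  Token 7: 'teacher' -> NEW (unique so far: 7)
  Token 8: 'bright' -> NEW (unique so far: 8)
  Token 9: 'writes' -> NEW (unique so far: 9)
  Token 10: 'mountain' -> NEW (unique so far: 10)
  Token 11: 'and' -> NEW (unique so far: 11)
  Token 12: 'below' -> NEW (unique so far: 12)
  Token 13: 'after' -> NEW (unique so far: 13)
Unique types: ('after', 'and', 'below', 'bright', 'broke', 'chair', 'mountain', 'quietly', 'rarely', 'reads', 'saw', 'teacher', 'writes')
Vocabulary size: 13

13


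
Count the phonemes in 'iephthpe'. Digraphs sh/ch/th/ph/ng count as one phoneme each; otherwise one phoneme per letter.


Parsing 'iephthpe' greedily, digraphs first:
  'i' -> vowel phoneme (phonemes so far: 1)
  'e' -> vowel phoneme (phonemes so far: 2)
  'ph' -> digraph (1 consonant phoneme) (phonemes so far: 3)
  'th' -> digraph (1 consonant phoneme) (phonemes so far: 4)
  'p' -> consonant phoneme (phonemes so far: 5)
  'e' -> vowel phoneme (phonemes so far: 6)
Total phonemes: 6

6


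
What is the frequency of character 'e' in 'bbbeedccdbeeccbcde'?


Scanning 'bbbeedccdbeeccbcde' for 'e':
  Position 3: 'e' -> MATCH (count: 1)
  Position 4: 'e' -> MATCH (count: 2)
  Position 10: 'e' -> MATCH (count: 3)
  Position 11: 'e' -> MATCH (count: 4)
  Position 17: 'e' -> MATCH (count: 5)
Total occurrences of 'e': 5

5


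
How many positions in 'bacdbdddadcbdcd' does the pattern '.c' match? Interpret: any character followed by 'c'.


Pattern: .c means any character followed by 'c'.
Scanning 'bacdbdddadcbdcd' position-by-position:
  Pos 0: window 'ba' -> no
  Pos 1: window 'ac' -> MATCH
  Pos 2: window 'cd' -> no
  Pos 3: window 'db' -> no
  Pos 4: window 'bd' -> no
  Pos 5: window 'dd' -> no
  Pos 6: window 'dd' -> no
  Pos 7: window 'da' -> no
  Pos 8: window 'ad' -> no
  Pos 9: window 'dc' -> MATCH
  Pos 10: window 'cb' -> no
  Pos 11: window 'bd' -> no
  Pos 12: window 'dc' -> MATCH
  Pos 13: window 'cd' -> no
  Pos 14: window 'd' -> no
Total matches: 3

3


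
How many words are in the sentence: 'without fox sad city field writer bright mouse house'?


Counting words by splitting on spaces:
  Word 1: 'without'
  Word 2: 'fox'
  Word 3: 'sad'
  Word 4: 'city'
  Word 5: 'field'
  Word 6: 'writer'
  Word 7: 'bright'
  Word 8: 'mouse'
  Word 9: 'house'
Total words: 9

9


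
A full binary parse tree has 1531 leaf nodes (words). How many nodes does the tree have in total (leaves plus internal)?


Leaf nodes (terminals): 1531
Internal nodes = n - 1 = 1531 - 1 = 1530
Total = leaves + internal = 1531 + 1530 = 3061

3061


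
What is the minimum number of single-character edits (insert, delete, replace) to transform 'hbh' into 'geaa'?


Building DP table for s1='hbh' (len 3) and s2='geaa' (len 4):
       g  e  a  a
    0  1  2  3  4
  h 1  1  2  3  4
  b 2  2  2  3  4
  h 3  3  3  3  4
Edit distance = dp[3][4] = 4

4


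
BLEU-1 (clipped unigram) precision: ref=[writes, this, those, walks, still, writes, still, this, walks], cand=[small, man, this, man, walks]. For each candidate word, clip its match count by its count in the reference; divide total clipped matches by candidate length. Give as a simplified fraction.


Reference word counts: {'still': 2, 'this': 2, 'those': 1, 'walks': 2, 'writes': 2}
Checking each candidate word (with clipping):
  'small' -> not in reference -> no match (matches: 0)
  'man' -> not in reference -> no match (matches: 0)
  'this' -> in reference (ref count 2, used 1/2) -> match (matches: 1)
  'man' -> not in reference -> no match (matches: 1)
  'walks' -> in reference (ref count 2, used 1/2) -> match (matches: 2)
Clipped matches: 2, Candidate length: 5
Precision = 2/5

2/5


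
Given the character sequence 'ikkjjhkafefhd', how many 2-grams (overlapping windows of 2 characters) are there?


String 'ikkjjhkafefhd' has length L = 13.
Number of overlapping n-grams = L - n + 1
Substituting: 13 - 2 + 1 = 12

12


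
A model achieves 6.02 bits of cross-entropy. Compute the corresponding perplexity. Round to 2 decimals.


Perplexity formula: PP = 2^H
H = 6.02
PP = 2^6.02
Decompose: 2^6.02 = 2^6 * 2^0.02
2^6 = 64, 2^0.02 ~ 1.0139595
PP ~ 64 * 1.0139595 = 64.8934080
Rounded to 2 decimals: 64.89

64.89


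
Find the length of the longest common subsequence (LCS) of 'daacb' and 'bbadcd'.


DP table for LCS of 'daacb' and 'bbadcd':
       b  b  a  d  c  d
    0  0  0  0  0  0  0
  d 0  0  0  0  1  1  1
  a 0  0  0  1  1  1  1
  a 0  0  0  1  1  1  1
  c 0  0  0  1  1  2  2
  b 0  1  1  1  1  2  2
LCS: 'dc'
LCS length = 2

2


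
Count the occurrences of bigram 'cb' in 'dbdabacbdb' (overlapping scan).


Scanning 'dbdabacbdb' for bigram 'cb':
  Position 0: 'db' -> no
  Position 1: 'bd' -> no
  Position 2: 'da' -> no
  Position 3: 'ab' -> no
  Position 4: 'ba' -> no
  Position 5: 'ac' -> no
  Position 6: 'cb' -> MATCH
  Position 7: 'bd' -> no
  Position 8: 'db' -> no
Total matches: 1

1


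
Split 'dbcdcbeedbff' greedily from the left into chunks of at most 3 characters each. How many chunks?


'dbcdcbeedbff' has 12 characters.
Chunking with max size 3:
  Chunk 1: 'dbc' (positions 0-2)
  Chunk 2: 'dcb' (positions 3-5)
  Chunk 3: 'eed' (positions 6-8)
  Chunk 4: 'bff' (positions 9-11)
Total chunks: ceil(12 / 3) = 4

4


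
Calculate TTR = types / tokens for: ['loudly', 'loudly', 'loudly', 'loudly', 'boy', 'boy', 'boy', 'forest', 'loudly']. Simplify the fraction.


Tokens: 9
Unique types: ('boy', 'forest', 'loudly') = 3
TTR = 3/9
Simplify: divide both by 3 -> 1/3
TTR = 1/3

1/3


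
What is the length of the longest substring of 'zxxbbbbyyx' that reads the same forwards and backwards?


Scanning 'zxxbbbbyyx' for palindromic substrings.
Substring at positions 3-6: 'bbbb'.
Check: reverse('bbbb') = 'bbbb' -> palindrome confirmed.
Neighbouring characters ('x' / 'y') break symmetry, so it cannot extend further.
No longer palindromic substring exists; longest length = 4

4


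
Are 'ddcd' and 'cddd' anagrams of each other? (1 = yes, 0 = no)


Sort characters of 'ddcd': 'cddd'
Sort characters of 'cddd': 'cddd'
Sorted forms match -> they ARE anagrams
Result: 1

1


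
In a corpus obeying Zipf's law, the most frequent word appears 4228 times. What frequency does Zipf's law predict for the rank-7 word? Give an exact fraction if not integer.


Zipf's law: freq(rank) = f1 / rank
f1 = 4228, rank = 7
freq = 4228 / 7
= 604

604


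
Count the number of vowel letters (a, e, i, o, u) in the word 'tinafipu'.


Scanning each character of 'tinafipu':
  Position 1: 't' -> consonant (running count: 0)
  Position 2: 'i' -> vowel (running count: 1)
  Position 3: 'n' -> consonant (running count: 1)
  Position 4: 'a' -> vowel (running count: 2)
  Position 5: 'f' -> consonant (running count: 2)
  Position 6: 'i' -> vowel (running count: 3)
  Position 7: 'p' -> consonant (running count: 3)
  Position 8: 'u' -> vowel (running count: 4)
Total vowels: 4

4


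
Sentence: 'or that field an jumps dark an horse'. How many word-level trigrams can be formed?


Word trigrams from [8] words:
  Trigram 1: (or that field)
  Trigram 2: (that field an)
  Trigram 3: (field an jumps)
  Trigram 4: (an jumps dark)
  Trigram 5: (jumps dark an)
  Trigram 6: (dark an horse)
Total word trigrams: 8 - 2 = 6

6


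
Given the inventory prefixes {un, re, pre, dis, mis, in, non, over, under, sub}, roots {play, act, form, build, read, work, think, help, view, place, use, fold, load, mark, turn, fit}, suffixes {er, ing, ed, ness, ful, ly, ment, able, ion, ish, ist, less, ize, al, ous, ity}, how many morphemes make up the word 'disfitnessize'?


Segmenting 'disfitnessize' against the inventory:
  'dis' -> prefix (morpheme 1)
  'fit' -> root (morpheme 2)
  'ness' -> suffix (morpheme 3)
  'ize' -> suffix (morpheme 4)
Total morphemes: 4

4


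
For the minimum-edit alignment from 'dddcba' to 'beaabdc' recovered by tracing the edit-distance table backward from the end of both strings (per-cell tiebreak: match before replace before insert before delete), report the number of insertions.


Edit distance = 6. Backtracking from cell (6, 7) with preference match > replace > insert > delete,
then listing the resulting alignment 'dddcba' -> 'beaabdc' left to right:
  Step 1: replace d->b
  Step 2: replace d->e
  Step 3: replace d->a
  Step 4: replace c->a
  Step 5: keep 'b'
  Step 6: insert 'd' [insertion #1]
  Step 7: replace a->c
Total insertions: 1

1
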